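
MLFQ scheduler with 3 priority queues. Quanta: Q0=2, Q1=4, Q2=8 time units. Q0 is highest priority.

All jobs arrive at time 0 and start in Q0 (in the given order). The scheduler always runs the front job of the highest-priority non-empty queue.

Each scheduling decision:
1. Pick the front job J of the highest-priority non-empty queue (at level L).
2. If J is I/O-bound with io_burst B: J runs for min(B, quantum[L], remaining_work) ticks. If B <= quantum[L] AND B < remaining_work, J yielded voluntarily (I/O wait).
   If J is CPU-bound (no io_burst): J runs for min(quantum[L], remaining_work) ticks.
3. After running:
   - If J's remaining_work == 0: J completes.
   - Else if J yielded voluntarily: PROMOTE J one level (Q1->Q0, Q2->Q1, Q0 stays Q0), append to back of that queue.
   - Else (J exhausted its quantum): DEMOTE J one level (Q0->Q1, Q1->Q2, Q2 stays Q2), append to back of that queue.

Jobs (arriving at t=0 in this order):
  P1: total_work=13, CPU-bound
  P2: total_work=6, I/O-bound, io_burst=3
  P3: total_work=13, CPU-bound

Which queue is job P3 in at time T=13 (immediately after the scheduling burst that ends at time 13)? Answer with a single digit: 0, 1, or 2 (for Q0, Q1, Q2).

Answer: 1

Derivation:
t=0-2: P1@Q0 runs 2, rem=11, quantum used, demote→Q1. Q0=[P2,P3] Q1=[P1] Q2=[]
t=2-4: P2@Q0 runs 2, rem=4, quantum used, demote→Q1. Q0=[P3] Q1=[P1,P2] Q2=[]
t=4-6: P3@Q0 runs 2, rem=11, quantum used, demote→Q1. Q0=[] Q1=[P1,P2,P3] Q2=[]
t=6-10: P1@Q1 runs 4, rem=7, quantum used, demote→Q2. Q0=[] Q1=[P2,P3] Q2=[P1]
t=10-13: P2@Q1 runs 3, rem=1, I/O yield, promote→Q0. Q0=[P2] Q1=[P3] Q2=[P1]
t=13-14: P2@Q0 runs 1, rem=0, completes. Q0=[] Q1=[P3] Q2=[P1]
t=14-18: P3@Q1 runs 4, rem=7, quantum used, demote→Q2. Q0=[] Q1=[] Q2=[P1,P3]
t=18-25: P1@Q2 runs 7, rem=0, completes. Q0=[] Q1=[] Q2=[P3]
t=25-32: P3@Q2 runs 7, rem=0, completes. Q0=[] Q1=[] Q2=[]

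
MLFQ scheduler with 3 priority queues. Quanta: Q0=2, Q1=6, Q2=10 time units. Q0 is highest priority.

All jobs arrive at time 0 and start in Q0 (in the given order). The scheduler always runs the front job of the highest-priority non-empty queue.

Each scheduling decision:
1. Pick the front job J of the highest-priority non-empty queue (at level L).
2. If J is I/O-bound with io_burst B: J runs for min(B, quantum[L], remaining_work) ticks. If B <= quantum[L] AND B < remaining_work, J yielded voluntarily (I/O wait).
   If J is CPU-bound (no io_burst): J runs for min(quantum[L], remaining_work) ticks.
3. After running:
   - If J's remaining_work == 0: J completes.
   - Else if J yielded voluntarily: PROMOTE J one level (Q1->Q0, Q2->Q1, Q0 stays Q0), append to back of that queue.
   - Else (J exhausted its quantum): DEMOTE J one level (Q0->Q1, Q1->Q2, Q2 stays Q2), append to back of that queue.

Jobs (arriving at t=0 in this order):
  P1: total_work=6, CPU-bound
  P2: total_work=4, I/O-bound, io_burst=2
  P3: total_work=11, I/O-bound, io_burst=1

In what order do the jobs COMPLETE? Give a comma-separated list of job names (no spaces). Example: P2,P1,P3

t=0-2: P1@Q0 runs 2, rem=4, quantum used, demote→Q1. Q0=[P2,P3] Q1=[P1] Q2=[]
t=2-4: P2@Q0 runs 2, rem=2, I/O yield, promote→Q0. Q0=[P3,P2] Q1=[P1] Q2=[]
t=4-5: P3@Q0 runs 1, rem=10, I/O yield, promote→Q0. Q0=[P2,P3] Q1=[P1] Q2=[]
t=5-7: P2@Q0 runs 2, rem=0, completes. Q0=[P3] Q1=[P1] Q2=[]
t=7-8: P3@Q0 runs 1, rem=9, I/O yield, promote→Q0. Q0=[P3] Q1=[P1] Q2=[]
t=8-9: P3@Q0 runs 1, rem=8, I/O yield, promote→Q0. Q0=[P3] Q1=[P1] Q2=[]
t=9-10: P3@Q0 runs 1, rem=7, I/O yield, promote→Q0. Q0=[P3] Q1=[P1] Q2=[]
t=10-11: P3@Q0 runs 1, rem=6, I/O yield, promote→Q0. Q0=[P3] Q1=[P1] Q2=[]
t=11-12: P3@Q0 runs 1, rem=5, I/O yield, promote→Q0. Q0=[P3] Q1=[P1] Q2=[]
t=12-13: P3@Q0 runs 1, rem=4, I/O yield, promote→Q0. Q0=[P3] Q1=[P1] Q2=[]
t=13-14: P3@Q0 runs 1, rem=3, I/O yield, promote→Q0. Q0=[P3] Q1=[P1] Q2=[]
t=14-15: P3@Q0 runs 1, rem=2, I/O yield, promote→Q0. Q0=[P3] Q1=[P1] Q2=[]
t=15-16: P3@Q0 runs 1, rem=1, I/O yield, promote→Q0. Q0=[P3] Q1=[P1] Q2=[]
t=16-17: P3@Q0 runs 1, rem=0, completes. Q0=[] Q1=[P1] Q2=[]
t=17-21: P1@Q1 runs 4, rem=0, completes. Q0=[] Q1=[] Q2=[]

Answer: P2,P3,P1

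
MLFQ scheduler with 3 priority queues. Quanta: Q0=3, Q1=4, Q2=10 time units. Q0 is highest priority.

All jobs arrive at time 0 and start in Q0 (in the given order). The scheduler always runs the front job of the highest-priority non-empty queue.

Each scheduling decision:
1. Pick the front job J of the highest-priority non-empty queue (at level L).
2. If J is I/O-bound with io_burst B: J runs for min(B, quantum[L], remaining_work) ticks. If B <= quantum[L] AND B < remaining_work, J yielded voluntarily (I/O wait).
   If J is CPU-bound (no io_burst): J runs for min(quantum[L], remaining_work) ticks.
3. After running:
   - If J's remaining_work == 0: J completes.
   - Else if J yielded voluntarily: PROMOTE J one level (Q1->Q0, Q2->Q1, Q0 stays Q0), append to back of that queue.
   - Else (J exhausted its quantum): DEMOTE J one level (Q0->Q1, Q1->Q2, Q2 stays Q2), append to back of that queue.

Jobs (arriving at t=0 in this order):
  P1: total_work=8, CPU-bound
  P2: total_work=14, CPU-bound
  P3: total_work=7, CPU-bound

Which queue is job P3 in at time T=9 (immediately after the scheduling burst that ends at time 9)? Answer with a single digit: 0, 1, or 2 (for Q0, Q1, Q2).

Answer: 1

Derivation:
t=0-3: P1@Q0 runs 3, rem=5, quantum used, demote→Q1. Q0=[P2,P3] Q1=[P1] Q2=[]
t=3-6: P2@Q0 runs 3, rem=11, quantum used, demote→Q1. Q0=[P3] Q1=[P1,P2] Q2=[]
t=6-9: P3@Q0 runs 3, rem=4, quantum used, demote→Q1. Q0=[] Q1=[P1,P2,P3] Q2=[]
t=9-13: P1@Q1 runs 4, rem=1, quantum used, demote→Q2. Q0=[] Q1=[P2,P3] Q2=[P1]
t=13-17: P2@Q1 runs 4, rem=7, quantum used, demote→Q2. Q0=[] Q1=[P3] Q2=[P1,P2]
t=17-21: P3@Q1 runs 4, rem=0, completes. Q0=[] Q1=[] Q2=[P1,P2]
t=21-22: P1@Q2 runs 1, rem=0, completes. Q0=[] Q1=[] Q2=[P2]
t=22-29: P2@Q2 runs 7, rem=0, completes. Q0=[] Q1=[] Q2=[]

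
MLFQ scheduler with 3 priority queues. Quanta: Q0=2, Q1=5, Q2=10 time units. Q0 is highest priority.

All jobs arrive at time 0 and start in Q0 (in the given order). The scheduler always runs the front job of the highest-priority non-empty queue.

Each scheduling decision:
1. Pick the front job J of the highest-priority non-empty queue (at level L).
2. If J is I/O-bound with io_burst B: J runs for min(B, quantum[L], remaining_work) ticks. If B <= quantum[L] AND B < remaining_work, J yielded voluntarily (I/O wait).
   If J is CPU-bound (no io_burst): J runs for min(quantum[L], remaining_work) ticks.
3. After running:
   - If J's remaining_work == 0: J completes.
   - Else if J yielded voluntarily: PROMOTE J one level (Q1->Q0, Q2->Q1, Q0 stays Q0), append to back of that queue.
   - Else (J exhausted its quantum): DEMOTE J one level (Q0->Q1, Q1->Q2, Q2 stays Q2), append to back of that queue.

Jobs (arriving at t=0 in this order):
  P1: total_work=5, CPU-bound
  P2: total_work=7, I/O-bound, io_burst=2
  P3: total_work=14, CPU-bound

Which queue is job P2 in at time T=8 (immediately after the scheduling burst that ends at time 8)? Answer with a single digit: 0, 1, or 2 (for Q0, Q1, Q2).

Answer: 0

Derivation:
t=0-2: P1@Q0 runs 2, rem=3, quantum used, demote→Q1. Q0=[P2,P3] Q1=[P1] Q2=[]
t=2-4: P2@Q0 runs 2, rem=5, I/O yield, promote→Q0. Q0=[P3,P2] Q1=[P1] Q2=[]
t=4-6: P3@Q0 runs 2, rem=12, quantum used, demote→Q1. Q0=[P2] Q1=[P1,P3] Q2=[]
t=6-8: P2@Q0 runs 2, rem=3, I/O yield, promote→Q0. Q0=[P2] Q1=[P1,P3] Q2=[]
t=8-10: P2@Q0 runs 2, rem=1, I/O yield, promote→Q0. Q0=[P2] Q1=[P1,P3] Q2=[]
t=10-11: P2@Q0 runs 1, rem=0, completes. Q0=[] Q1=[P1,P3] Q2=[]
t=11-14: P1@Q1 runs 3, rem=0, completes. Q0=[] Q1=[P3] Q2=[]
t=14-19: P3@Q1 runs 5, rem=7, quantum used, demote→Q2. Q0=[] Q1=[] Q2=[P3]
t=19-26: P3@Q2 runs 7, rem=0, completes. Q0=[] Q1=[] Q2=[]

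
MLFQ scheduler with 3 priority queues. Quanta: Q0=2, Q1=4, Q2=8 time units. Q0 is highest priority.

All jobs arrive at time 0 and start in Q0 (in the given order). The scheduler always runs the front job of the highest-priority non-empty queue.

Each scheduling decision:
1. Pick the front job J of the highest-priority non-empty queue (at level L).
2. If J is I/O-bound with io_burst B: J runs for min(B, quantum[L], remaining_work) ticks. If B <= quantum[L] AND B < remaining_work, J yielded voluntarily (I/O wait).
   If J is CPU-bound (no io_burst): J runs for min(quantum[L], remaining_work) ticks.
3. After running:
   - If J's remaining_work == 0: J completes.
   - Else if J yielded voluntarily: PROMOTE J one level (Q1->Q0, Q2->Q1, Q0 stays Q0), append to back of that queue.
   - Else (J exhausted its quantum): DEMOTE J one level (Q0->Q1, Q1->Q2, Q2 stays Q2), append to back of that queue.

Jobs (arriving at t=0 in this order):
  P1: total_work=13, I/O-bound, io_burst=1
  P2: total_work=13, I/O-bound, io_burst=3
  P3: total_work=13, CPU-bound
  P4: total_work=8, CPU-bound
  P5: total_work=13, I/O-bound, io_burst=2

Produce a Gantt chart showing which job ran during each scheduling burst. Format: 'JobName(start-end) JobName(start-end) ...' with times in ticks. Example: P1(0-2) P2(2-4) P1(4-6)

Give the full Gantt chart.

Answer: P1(0-1) P2(1-3) P3(3-5) P4(5-7) P5(7-9) P1(9-10) P5(10-12) P1(12-13) P5(13-15) P1(15-16) P5(16-18) P1(18-19) P5(19-21) P1(21-22) P5(22-24) P1(24-25) P5(25-26) P1(26-27) P1(27-28) P1(28-29) P1(29-30) P1(30-31) P1(31-32) P2(32-35) P2(35-37) P3(37-41) P4(41-45) P2(45-48) P2(48-50) P2(50-51) P3(51-58) P4(58-60)

Derivation:
t=0-1: P1@Q0 runs 1, rem=12, I/O yield, promote→Q0. Q0=[P2,P3,P4,P5,P1] Q1=[] Q2=[]
t=1-3: P2@Q0 runs 2, rem=11, quantum used, demote→Q1. Q0=[P3,P4,P5,P1] Q1=[P2] Q2=[]
t=3-5: P3@Q0 runs 2, rem=11, quantum used, demote→Q1. Q0=[P4,P5,P1] Q1=[P2,P3] Q2=[]
t=5-7: P4@Q0 runs 2, rem=6, quantum used, demote→Q1. Q0=[P5,P1] Q1=[P2,P3,P4] Q2=[]
t=7-9: P5@Q0 runs 2, rem=11, I/O yield, promote→Q0. Q0=[P1,P5] Q1=[P2,P3,P4] Q2=[]
t=9-10: P1@Q0 runs 1, rem=11, I/O yield, promote→Q0. Q0=[P5,P1] Q1=[P2,P3,P4] Q2=[]
t=10-12: P5@Q0 runs 2, rem=9, I/O yield, promote→Q0. Q0=[P1,P5] Q1=[P2,P3,P4] Q2=[]
t=12-13: P1@Q0 runs 1, rem=10, I/O yield, promote→Q0. Q0=[P5,P1] Q1=[P2,P3,P4] Q2=[]
t=13-15: P5@Q0 runs 2, rem=7, I/O yield, promote→Q0. Q0=[P1,P5] Q1=[P2,P3,P4] Q2=[]
t=15-16: P1@Q0 runs 1, rem=9, I/O yield, promote→Q0. Q0=[P5,P1] Q1=[P2,P3,P4] Q2=[]
t=16-18: P5@Q0 runs 2, rem=5, I/O yield, promote→Q0. Q0=[P1,P5] Q1=[P2,P3,P4] Q2=[]
t=18-19: P1@Q0 runs 1, rem=8, I/O yield, promote→Q0. Q0=[P5,P1] Q1=[P2,P3,P4] Q2=[]
t=19-21: P5@Q0 runs 2, rem=3, I/O yield, promote→Q0. Q0=[P1,P5] Q1=[P2,P3,P4] Q2=[]
t=21-22: P1@Q0 runs 1, rem=7, I/O yield, promote→Q0. Q0=[P5,P1] Q1=[P2,P3,P4] Q2=[]
t=22-24: P5@Q0 runs 2, rem=1, I/O yield, promote→Q0. Q0=[P1,P5] Q1=[P2,P3,P4] Q2=[]
t=24-25: P1@Q0 runs 1, rem=6, I/O yield, promote→Q0. Q0=[P5,P1] Q1=[P2,P3,P4] Q2=[]
t=25-26: P5@Q0 runs 1, rem=0, completes. Q0=[P1] Q1=[P2,P3,P4] Q2=[]
t=26-27: P1@Q0 runs 1, rem=5, I/O yield, promote→Q0. Q0=[P1] Q1=[P2,P3,P4] Q2=[]
t=27-28: P1@Q0 runs 1, rem=4, I/O yield, promote→Q0. Q0=[P1] Q1=[P2,P3,P4] Q2=[]
t=28-29: P1@Q0 runs 1, rem=3, I/O yield, promote→Q0. Q0=[P1] Q1=[P2,P3,P4] Q2=[]
t=29-30: P1@Q0 runs 1, rem=2, I/O yield, promote→Q0. Q0=[P1] Q1=[P2,P3,P4] Q2=[]
t=30-31: P1@Q0 runs 1, rem=1, I/O yield, promote→Q0. Q0=[P1] Q1=[P2,P3,P4] Q2=[]
t=31-32: P1@Q0 runs 1, rem=0, completes. Q0=[] Q1=[P2,P3,P4] Q2=[]
t=32-35: P2@Q1 runs 3, rem=8, I/O yield, promote→Q0. Q0=[P2] Q1=[P3,P4] Q2=[]
t=35-37: P2@Q0 runs 2, rem=6, quantum used, demote→Q1. Q0=[] Q1=[P3,P4,P2] Q2=[]
t=37-41: P3@Q1 runs 4, rem=7, quantum used, demote→Q2. Q0=[] Q1=[P4,P2] Q2=[P3]
t=41-45: P4@Q1 runs 4, rem=2, quantum used, demote→Q2. Q0=[] Q1=[P2] Q2=[P3,P4]
t=45-48: P2@Q1 runs 3, rem=3, I/O yield, promote→Q0. Q0=[P2] Q1=[] Q2=[P3,P4]
t=48-50: P2@Q0 runs 2, rem=1, quantum used, demote→Q1. Q0=[] Q1=[P2] Q2=[P3,P4]
t=50-51: P2@Q1 runs 1, rem=0, completes. Q0=[] Q1=[] Q2=[P3,P4]
t=51-58: P3@Q2 runs 7, rem=0, completes. Q0=[] Q1=[] Q2=[P4]
t=58-60: P4@Q2 runs 2, rem=0, completes. Q0=[] Q1=[] Q2=[]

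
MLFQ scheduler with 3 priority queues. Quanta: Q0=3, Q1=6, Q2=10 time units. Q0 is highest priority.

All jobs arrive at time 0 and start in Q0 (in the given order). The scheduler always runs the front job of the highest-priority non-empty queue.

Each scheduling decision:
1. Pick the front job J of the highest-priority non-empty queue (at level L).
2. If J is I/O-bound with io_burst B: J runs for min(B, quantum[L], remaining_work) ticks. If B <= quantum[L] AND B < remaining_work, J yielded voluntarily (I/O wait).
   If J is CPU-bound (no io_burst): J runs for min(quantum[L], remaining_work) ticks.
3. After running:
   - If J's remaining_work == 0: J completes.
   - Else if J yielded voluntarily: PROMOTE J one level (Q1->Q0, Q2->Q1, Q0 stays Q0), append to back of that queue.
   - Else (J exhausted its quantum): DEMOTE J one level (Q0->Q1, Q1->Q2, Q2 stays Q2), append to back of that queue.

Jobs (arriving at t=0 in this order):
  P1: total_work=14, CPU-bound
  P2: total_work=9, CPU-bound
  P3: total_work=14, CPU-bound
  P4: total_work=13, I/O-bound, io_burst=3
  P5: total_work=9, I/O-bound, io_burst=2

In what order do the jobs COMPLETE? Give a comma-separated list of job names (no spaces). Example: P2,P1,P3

Answer: P4,P5,P2,P1,P3

Derivation:
t=0-3: P1@Q0 runs 3, rem=11, quantum used, demote→Q1. Q0=[P2,P3,P4,P5] Q1=[P1] Q2=[]
t=3-6: P2@Q0 runs 3, rem=6, quantum used, demote→Q1. Q0=[P3,P4,P5] Q1=[P1,P2] Q2=[]
t=6-9: P3@Q0 runs 3, rem=11, quantum used, demote→Q1. Q0=[P4,P5] Q1=[P1,P2,P3] Q2=[]
t=9-12: P4@Q0 runs 3, rem=10, I/O yield, promote→Q0. Q0=[P5,P4] Q1=[P1,P2,P3] Q2=[]
t=12-14: P5@Q0 runs 2, rem=7, I/O yield, promote→Q0. Q0=[P4,P5] Q1=[P1,P2,P3] Q2=[]
t=14-17: P4@Q0 runs 3, rem=7, I/O yield, promote→Q0. Q0=[P5,P4] Q1=[P1,P2,P3] Q2=[]
t=17-19: P5@Q0 runs 2, rem=5, I/O yield, promote→Q0. Q0=[P4,P5] Q1=[P1,P2,P3] Q2=[]
t=19-22: P4@Q0 runs 3, rem=4, I/O yield, promote→Q0. Q0=[P5,P4] Q1=[P1,P2,P3] Q2=[]
t=22-24: P5@Q0 runs 2, rem=3, I/O yield, promote→Q0. Q0=[P4,P5] Q1=[P1,P2,P3] Q2=[]
t=24-27: P4@Q0 runs 3, rem=1, I/O yield, promote→Q0. Q0=[P5,P4] Q1=[P1,P2,P3] Q2=[]
t=27-29: P5@Q0 runs 2, rem=1, I/O yield, promote→Q0. Q0=[P4,P5] Q1=[P1,P2,P3] Q2=[]
t=29-30: P4@Q0 runs 1, rem=0, completes. Q0=[P5] Q1=[P1,P2,P3] Q2=[]
t=30-31: P5@Q0 runs 1, rem=0, completes. Q0=[] Q1=[P1,P2,P3] Q2=[]
t=31-37: P1@Q1 runs 6, rem=5, quantum used, demote→Q2. Q0=[] Q1=[P2,P3] Q2=[P1]
t=37-43: P2@Q1 runs 6, rem=0, completes. Q0=[] Q1=[P3] Q2=[P1]
t=43-49: P3@Q1 runs 6, rem=5, quantum used, demote→Q2. Q0=[] Q1=[] Q2=[P1,P3]
t=49-54: P1@Q2 runs 5, rem=0, completes. Q0=[] Q1=[] Q2=[P3]
t=54-59: P3@Q2 runs 5, rem=0, completes. Q0=[] Q1=[] Q2=[]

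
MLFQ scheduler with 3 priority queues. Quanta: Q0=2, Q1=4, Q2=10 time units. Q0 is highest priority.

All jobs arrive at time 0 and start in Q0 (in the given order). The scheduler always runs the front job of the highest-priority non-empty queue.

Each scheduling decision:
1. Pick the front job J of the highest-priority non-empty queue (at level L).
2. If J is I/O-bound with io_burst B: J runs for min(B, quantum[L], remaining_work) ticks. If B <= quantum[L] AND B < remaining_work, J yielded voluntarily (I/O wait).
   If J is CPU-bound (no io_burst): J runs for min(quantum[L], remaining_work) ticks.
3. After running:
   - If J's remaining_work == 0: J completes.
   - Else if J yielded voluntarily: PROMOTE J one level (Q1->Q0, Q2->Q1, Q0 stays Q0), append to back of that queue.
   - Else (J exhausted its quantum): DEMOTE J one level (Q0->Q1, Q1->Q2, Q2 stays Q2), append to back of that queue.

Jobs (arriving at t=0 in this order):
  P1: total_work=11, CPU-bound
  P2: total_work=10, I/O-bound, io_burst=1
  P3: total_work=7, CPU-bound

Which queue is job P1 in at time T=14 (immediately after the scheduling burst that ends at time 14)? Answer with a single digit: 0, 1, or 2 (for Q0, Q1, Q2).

t=0-2: P1@Q0 runs 2, rem=9, quantum used, demote→Q1. Q0=[P2,P3] Q1=[P1] Q2=[]
t=2-3: P2@Q0 runs 1, rem=9, I/O yield, promote→Q0. Q0=[P3,P2] Q1=[P1] Q2=[]
t=3-5: P3@Q0 runs 2, rem=5, quantum used, demote→Q1. Q0=[P2] Q1=[P1,P3] Q2=[]
t=5-6: P2@Q0 runs 1, rem=8, I/O yield, promote→Q0. Q0=[P2] Q1=[P1,P3] Q2=[]
t=6-7: P2@Q0 runs 1, rem=7, I/O yield, promote→Q0. Q0=[P2] Q1=[P1,P3] Q2=[]
t=7-8: P2@Q0 runs 1, rem=6, I/O yield, promote→Q0. Q0=[P2] Q1=[P1,P3] Q2=[]
t=8-9: P2@Q0 runs 1, rem=5, I/O yield, promote→Q0. Q0=[P2] Q1=[P1,P3] Q2=[]
t=9-10: P2@Q0 runs 1, rem=4, I/O yield, promote→Q0. Q0=[P2] Q1=[P1,P3] Q2=[]
t=10-11: P2@Q0 runs 1, rem=3, I/O yield, promote→Q0. Q0=[P2] Q1=[P1,P3] Q2=[]
t=11-12: P2@Q0 runs 1, rem=2, I/O yield, promote→Q0. Q0=[P2] Q1=[P1,P3] Q2=[]
t=12-13: P2@Q0 runs 1, rem=1, I/O yield, promote→Q0. Q0=[P2] Q1=[P1,P3] Q2=[]
t=13-14: P2@Q0 runs 1, rem=0, completes. Q0=[] Q1=[P1,P3] Q2=[]
t=14-18: P1@Q1 runs 4, rem=5, quantum used, demote→Q2. Q0=[] Q1=[P3] Q2=[P1]
t=18-22: P3@Q1 runs 4, rem=1, quantum used, demote→Q2. Q0=[] Q1=[] Q2=[P1,P3]
t=22-27: P1@Q2 runs 5, rem=0, completes. Q0=[] Q1=[] Q2=[P3]
t=27-28: P3@Q2 runs 1, rem=0, completes. Q0=[] Q1=[] Q2=[]

Answer: 1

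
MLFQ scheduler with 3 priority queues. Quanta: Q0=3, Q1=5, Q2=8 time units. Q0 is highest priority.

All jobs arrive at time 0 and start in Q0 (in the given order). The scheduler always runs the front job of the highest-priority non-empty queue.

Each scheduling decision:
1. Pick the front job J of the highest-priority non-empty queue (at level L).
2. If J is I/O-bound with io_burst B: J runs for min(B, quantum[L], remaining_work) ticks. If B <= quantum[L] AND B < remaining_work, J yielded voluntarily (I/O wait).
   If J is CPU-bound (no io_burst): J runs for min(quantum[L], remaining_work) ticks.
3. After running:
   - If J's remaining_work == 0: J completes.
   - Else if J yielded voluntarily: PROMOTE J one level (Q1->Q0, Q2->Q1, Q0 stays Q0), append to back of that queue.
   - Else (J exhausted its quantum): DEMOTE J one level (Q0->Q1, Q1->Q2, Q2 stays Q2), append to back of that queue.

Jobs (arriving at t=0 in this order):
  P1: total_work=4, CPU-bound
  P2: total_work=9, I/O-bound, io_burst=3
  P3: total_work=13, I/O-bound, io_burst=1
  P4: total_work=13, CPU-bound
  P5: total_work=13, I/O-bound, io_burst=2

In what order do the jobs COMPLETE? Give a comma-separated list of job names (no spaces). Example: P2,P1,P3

Answer: P2,P5,P3,P1,P4

Derivation:
t=0-3: P1@Q0 runs 3, rem=1, quantum used, demote→Q1. Q0=[P2,P3,P4,P5] Q1=[P1] Q2=[]
t=3-6: P2@Q0 runs 3, rem=6, I/O yield, promote→Q0. Q0=[P3,P4,P5,P2] Q1=[P1] Q2=[]
t=6-7: P3@Q0 runs 1, rem=12, I/O yield, promote→Q0. Q0=[P4,P5,P2,P3] Q1=[P1] Q2=[]
t=7-10: P4@Q0 runs 3, rem=10, quantum used, demote→Q1. Q0=[P5,P2,P3] Q1=[P1,P4] Q2=[]
t=10-12: P5@Q0 runs 2, rem=11, I/O yield, promote→Q0. Q0=[P2,P3,P5] Q1=[P1,P4] Q2=[]
t=12-15: P2@Q0 runs 3, rem=3, I/O yield, promote→Q0. Q0=[P3,P5,P2] Q1=[P1,P4] Q2=[]
t=15-16: P3@Q0 runs 1, rem=11, I/O yield, promote→Q0. Q0=[P5,P2,P3] Q1=[P1,P4] Q2=[]
t=16-18: P5@Q0 runs 2, rem=9, I/O yield, promote→Q0. Q0=[P2,P3,P5] Q1=[P1,P4] Q2=[]
t=18-21: P2@Q0 runs 3, rem=0, completes. Q0=[P3,P5] Q1=[P1,P4] Q2=[]
t=21-22: P3@Q0 runs 1, rem=10, I/O yield, promote→Q0. Q0=[P5,P3] Q1=[P1,P4] Q2=[]
t=22-24: P5@Q0 runs 2, rem=7, I/O yield, promote→Q0. Q0=[P3,P5] Q1=[P1,P4] Q2=[]
t=24-25: P3@Q0 runs 1, rem=9, I/O yield, promote→Q0. Q0=[P5,P3] Q1=[P1,P4] Q2=[]
t=25-27: P5@Q0 runs 2, rem=5, I/O yield, promote→Q0. Q0=[P3,P5] Q1=[P1,P4] Q2=[]
t=27-28: P3@Q0 runs 1, rem=8, I/O yield, promote→Q0. Q0=[P5,P3] Q1=[P1,P4] Q2=[]
t=28-30: P5@Q0 runs 2, rem=3, I/O yield, promote→Q0. Q0=[P3,P5] Q1=[P1,P4] Q2=[]
t=30-31: P3@Q0 runs 1, rem=7, I/O yield, promote→Q0. Q0=[P5,P3] Q1=[P1,P4] Q2=[]
t=31-33: P5@Q0 runs 2, rem=1, I/O yield, promote→Q0. Q0=[P3,P5] Q1=[P1,P4] Q2=[]
t=33-34: P3@Q0 runs 1, rem=6, I/O yield, promote→Q0. Q0=[P5,P3] Q1=[P1,P4] Q2=[]
t=34-35: P5@Q0 runs 1, rem=0, completes. Q0=[P3] Q1=[P1,P4] Q2=[]
t=35-36: P3@Q0 runs 1, rem=5, I/O yield, promote→Q0. Q0=[P3] Q1=[P1,P4] Q2=[]
t=36-37: P3@Q0 runs 1, rem=4, I/O yield, promote→Q0. Q0=[P3] Q1=[P1,P4] Q2=[]
t=37-38: P3@Q0 runs 1, rem=3, I/O yield, promote→Q0. Q0=[P3] Q1=[P1,P4] Q2=[]
t=38-39: P3@Q0 runs 1, rem=2, I/O yield, promote→Q0. Q0=[P3] Q1=[P1,P4] Q2=[]
t=39-40: P3@Q0 runs 1, rem=1, I/O yield, promote→Q0. Q0=[P3] Q1=[P1,P4] Q2=[]
t=40-41: P3@Q0 runs 1, rem=0, completes. Q0=[] Q1=[P1,P4] Q2=[]
t=41-42: P1@Q1 runs 1, rem=0, completes. Q0=[] Q1=[P4] Q2=[]
t=42-47: P4@Q1 runs 5, rem=5, quantum used, demote→Q2. Q0=[] Q1=[] Q2=[P4]
t=47-52: P4@Q2 runs 5, rem=0, completes. Q0=[] Q1=[] Q2=[]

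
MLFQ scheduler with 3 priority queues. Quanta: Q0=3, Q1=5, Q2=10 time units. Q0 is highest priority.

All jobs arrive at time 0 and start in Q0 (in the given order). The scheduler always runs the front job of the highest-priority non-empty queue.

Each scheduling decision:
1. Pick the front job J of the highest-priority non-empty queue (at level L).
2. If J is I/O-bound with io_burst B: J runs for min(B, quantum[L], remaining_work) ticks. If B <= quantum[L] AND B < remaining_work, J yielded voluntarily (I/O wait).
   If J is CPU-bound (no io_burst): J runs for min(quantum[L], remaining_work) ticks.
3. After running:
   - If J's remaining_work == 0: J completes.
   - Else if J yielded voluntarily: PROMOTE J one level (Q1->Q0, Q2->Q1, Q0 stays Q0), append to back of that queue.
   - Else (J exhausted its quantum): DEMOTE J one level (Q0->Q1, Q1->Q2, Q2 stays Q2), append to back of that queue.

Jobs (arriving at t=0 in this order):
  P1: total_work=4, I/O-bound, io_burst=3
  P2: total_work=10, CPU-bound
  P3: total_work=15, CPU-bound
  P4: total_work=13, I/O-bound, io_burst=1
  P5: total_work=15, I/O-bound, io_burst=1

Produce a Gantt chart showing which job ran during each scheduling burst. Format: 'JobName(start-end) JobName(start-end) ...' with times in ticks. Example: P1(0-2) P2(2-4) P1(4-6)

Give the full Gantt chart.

t=0-3: P1@Q0 runs 3, rem=1, I/O yield, promote→Q0. Q0=[P2,P3,P4,P5,P1] Q1=[] Q2=[]
t=3-6: P2@Q0 runs 3, rem=7, quantum used, demote→Q1. Q0=[P3,P4,P5,P1] Q1=[P2] Q2=[]
t=6-9: P3@Q0 runs 3, rem=12, quantum used, demote→Q1. Q0=[P4,P5,P1] Q1=[P2,P3] Q2=[]
t=9-10: P4@Q0 runs 1, rem=12, I/O yield, promote→Q0. Q0=[P5,P1,P4] Q1=[P2,P3] Q2=[]
t=10-11: P5@Q0 runs 1, rem=14, I/O yield, promote→Q0. Q0=[P1,P4,P5] Q1=[P2,P3] Q2=[]
t=11-12: P1@Q0 runs 1, rem=0, completes. Q0=[P4,P5] Q1=[P2,P3] Q2=[]
t=12-13: P4@Q0 runs 1, rem=11, I/O yield, promote→Q0. Q0=[P5,P4] Q1=[P2,P3] Q2=[]
t=13-14: P5@Q0 runs 1, rem=13, I/O yield, promote→Q0. Q0=[P4,P5] Q1=[P2,P3] Q2=[]
t=14-15: P4@Q0 runs 1, rem=10, I/O yield, promote→Q0. Q0=[P5,P4] Q1=[P2,P3] Q2=[]
t=15-16: P5@Q0 runs 1, rem=12, I/O yield, promote→Q0. Q0=[P4,P5] Q1=[P2,P3] Q2=[]
t=16-17: P4@Q0 runs 1, rem=9, I/O yield, promote→Q0. Q0=[P5,P4] Q1=[P2,P3] Q2=[]
t=17-18: P5@Q0 runs 1, rem=11, I/O yield, promote→Q0. Q0=[P4,P5] Q1=[P2,P3] Q2=[]
t=18-19: P4@Q0 runs 1, rem=8, I/O yield, promote→Q0. Q0=[P5,P4] Q1=[P2,P3] Q2=[]
t=19-20: P5@Q0 runs 1, rem=10, I/O yield, promote→Q0. Q0=[P4,P5] Q1=[P2,P3] Q2=[]
t=20-21: P4@Q0 runs 1, rem=7, I/O yield, promote→Q0. Q0=[P5,P4] Q1=[P2,P3] Q2=[]
t=21-22: P5@Q0 runs 1, rem=9, I/O yield, promote→Q0. Q0=[P4,P5] Q1=[P2,P3] Q2=[]
t=22-23: P4@Q0 runs 1, rem=6, I/O yield, promote→Q0. Q0=[P5,P4] Q1=[P2,P3] Q2=[]
t=23-24: P5@Q0 runs 1, rem=8, I/O yield, promote→Q0. Q0=[P4,P5] Q1=[P2,P3] Q2=[]
t=24-25: P4@Q0 runs 1, rem=5, I/O yield, promote→Q0. Q0=[P5,P4] Q1=[P2,P3] Q2=[]
t=25-26: P5@Q0 runs 1, rem=7, I/O yield, promote→Q0. Q0=[P4,P5] Q1=[P2,P3] Q2=[]
t=26-27: P4@Q0 runs 1, rem=4, I/O yield, promote→Q0. Q0=[P5,P4] Q1=[P2,P3] Q2=[]
t=27-28: P5@Q0 runs 1, rem=6, I/O yield, promote→Q0. Q0=[P4,P5] Q1=[P2,P3] Q2=[]
t=28-29: P4@Q0 runs 1, rem=3, I/O yield, promote→Q0. Q0=[P5,P4] Q1=[P2,P3] Q2=[]
t=29-30: P5@Q0 runs 1, rem=5, I/O yield, promote→Q0. Q0=[P4,P5] Q1=[P2,P3] Q2=[]
t=30-31: P4@Q0 runs 1, rem=2, I/O yield, promote→Q0. Q0=[P5,P4] Q1=[P2,P3] Q2=[]
t=31-32: P5@Q0 runs 1, rem=4, I/O yield, promote→Q0. Q0=[P4,P5] Q1=[P2,P3] Q2=[]
t=32-33: P4@Q0 runs 1, rem=1, I/O yield, promote→Q0. Q0=[P5,P4] Q1=[P2,P3] Q2=[]
t=33-34: P5@Q0 runs 1, rem=3, I/O yield, promote→Q0. Q0=[P4,P5] Q1=[P2,P3] Q2=[]
t=34-35: P4@Q0 runs 1, rem=0, completes. Q0=[P5] Q1=[P2,P3] Q2=[]
t=35-36: P5@Q0 runs 1, rem=2, I/O yield, promote→Q0. Q0=[P5] Q1=[P2,P3] Q2=[]
t=36-37: P5@Q0 runs 1, rem=1, I/O yield, promote→Q0. Q0=[P5] Q1=[P2,P3] Q2=[]
t=37-38: P5@Q0 runs 1, rem=0, completes. Q0=[] Q1=[P2,P3] Q2=[]
t=38-43: P2@Q1 runs 5, rem=2, quantum used, demote→Q2. Q0=[] Q1=[P3] Q2=[P2]
t=43-48: P3@Q1 runs 5, rem=7, quantum used, demote→Q2. Q0=[] Q1=[] Q2=[P2,P3]
t=48-50: P2@Q2 runs 2, rem=0, completes. Q0=[] Q1=[] Q2=[P3]
t=50-57: P3@Q2 runs 7, rem=0, completes. Q0=[] Q1=[] Q2=[]

Answer: P1(0-3) P2(3-6) P3(6-9) P4(9-10) P5(10-11) P1(11-12) P4(12-13) P5(13-14) P4(14-15) P5(15-16) P4(16-17) P5(17-18) P4(18-19) P5(19-20) P4(20-21) P5(21-22) P4(22-23) P5(23-24) P4(24-25) P5(25-26) P4(26-27) P5(27-28) P4(28-29) P5(29-30) P4(30-31) P5(31-32) P4(32-33) P5(33-34) P4(34-35) P5(35-36) P5(36-37) P5(37-38) P2(38-43) P3(43-48) P2(48-50) P3(50-57)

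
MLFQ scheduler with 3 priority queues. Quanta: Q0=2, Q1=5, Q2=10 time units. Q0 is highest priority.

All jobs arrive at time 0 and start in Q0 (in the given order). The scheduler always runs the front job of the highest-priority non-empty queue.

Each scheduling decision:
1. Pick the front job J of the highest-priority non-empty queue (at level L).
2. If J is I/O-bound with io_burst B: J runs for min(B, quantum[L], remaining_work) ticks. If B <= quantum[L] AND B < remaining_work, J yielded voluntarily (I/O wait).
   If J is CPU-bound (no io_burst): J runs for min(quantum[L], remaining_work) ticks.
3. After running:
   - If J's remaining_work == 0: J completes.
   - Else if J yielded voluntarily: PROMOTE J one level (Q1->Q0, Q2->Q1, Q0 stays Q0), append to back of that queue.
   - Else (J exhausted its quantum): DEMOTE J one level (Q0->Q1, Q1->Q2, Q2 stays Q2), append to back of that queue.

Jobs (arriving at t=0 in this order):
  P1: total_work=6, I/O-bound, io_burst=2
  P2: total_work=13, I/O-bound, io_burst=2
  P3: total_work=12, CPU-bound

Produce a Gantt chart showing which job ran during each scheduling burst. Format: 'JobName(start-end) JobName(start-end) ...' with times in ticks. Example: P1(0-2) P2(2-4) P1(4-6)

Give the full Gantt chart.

Answer: P1(0-2) P2(2-4) P3(4-6) P1(6-8) P2(8-10) P1(10-12) P2(12-14) P2(14-16) P2(16-18) P2(18-20) P2(20-21) P3(21-26) P3(26-31)

Derivation:
t=0-2: P1@Q0 runs 2, rem=4, I/O yield, promote→Q0. Q0=[P2,P3,P1] Q1=[] Q2=[]
t=2-4: P2@Q0 runs 2, rem=11, I/O yield, promote→Q0. Q0=[P3,P1,P2] Q1=[] Q2=[]
t=4-6: P3@Q0 runs 2, rem=10, quantum used, demote→Q1. Q0=[P1,P2] Q1=[P3] Q2=[]
t=6-8: P1@Q0 runs 2, rem=2, I/O yield, promote→Q0. Q0=[P2,P1] Q1=[P3] Q2=[]
t=8-10: P2@Q0 runs 2, rem=9, I/O yield, promote→Q0. Q0=[P1,P2] Q1=[P3] Q2=[]
t=10-12: P1@Q0 runs 2, rem=0, completes. Q0=[P2] Q1=[P3] Q2=[]
t=12-14: P2@Q0 runs 2, rem=7, I/O yield, promote→Q0. Q0=[P2] Q1=[P3] Q2=[]
t=14-16: P2@Q0 runs 2, rem=5, I/O yield, promote→Q0. Q0=[P2] Q1=[P3] Q2=[]
t=16-18: P2@Q0 runs 2, rem=3, I/O yield, promote→Q0. Q0=[P2] Q1=[P3] Q2=[]
t=18-20: P2@Q0 runs 2, rem=1, I/O yield, promote→Q0. Q0=[P2] Q1=[P3] Q2=[]
t=20-21: P2@Q0 runs 1, rem=0, completes. Q0=[] Q1=[P3] Q2=[]
t=21-26: P3@Q1 runs 5, rem=5, quantum used, demote→Q2. Q0=[] Q1=[] Q2=[P3]
t=26-31: P3@Q2 runs 5, rem=0, completes. Q0=[] Q1=[] Q2=[]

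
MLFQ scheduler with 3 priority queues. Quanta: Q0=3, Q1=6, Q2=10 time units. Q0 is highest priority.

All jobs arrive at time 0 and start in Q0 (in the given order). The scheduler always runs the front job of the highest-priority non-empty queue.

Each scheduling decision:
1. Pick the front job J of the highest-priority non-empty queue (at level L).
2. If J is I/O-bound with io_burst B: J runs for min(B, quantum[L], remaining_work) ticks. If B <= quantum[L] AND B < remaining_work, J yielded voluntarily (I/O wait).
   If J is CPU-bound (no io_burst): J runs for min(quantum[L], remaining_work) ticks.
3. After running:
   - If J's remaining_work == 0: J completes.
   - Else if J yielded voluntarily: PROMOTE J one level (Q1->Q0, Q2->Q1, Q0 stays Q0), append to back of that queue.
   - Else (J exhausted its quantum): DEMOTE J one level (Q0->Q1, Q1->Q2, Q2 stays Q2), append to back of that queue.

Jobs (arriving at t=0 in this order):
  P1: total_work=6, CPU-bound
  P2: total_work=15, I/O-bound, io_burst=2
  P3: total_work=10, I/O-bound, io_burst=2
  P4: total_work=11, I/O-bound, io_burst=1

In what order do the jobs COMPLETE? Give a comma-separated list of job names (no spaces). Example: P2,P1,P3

Answer: P3,P2,P4,P1

Derivation:
t=0-3: P1@Q0 runs 3, rem=3, quantum used, demote→Q1. Q0=[P2,P3,P4] Q1=[P1] Q2=[]
t=3-5: P2@Q0 runs 2, rem=13, I/O yield, promote→Q0. Q0=[P3,P4,P2] Q1=[P1] Q2=[]
t=5-7: P3@Q0 runs 2, rem=8, I/O yield, promote→Q0. Q0=[P4,P2,P3] Q1=[P1] Q2=[]
t=7-8: P4@Q0 runs 1, rem=10, I/O yield, promote→Q0. Q0=[P2,P3,P4] Q1=[P1] Q2=[]
t=8-10: P2@Q0 runs 2, rem=11, I/O yield, promote→Q0. Q0=[P3,P4,P2] Q1=[P1] Q2=[]
t=10-12: P3@Q0 runs 2, rem=6, I/O yield, promote→Q0. Q0=[P4,P2,P3] Q1=[P1] Q2=[]
t=12-13: P4@Q0 runs 1, rem=9, I/O yield, promote→Q0. Q0=[P2,P3,P4] Q1=[P1] Q2=[]
t=13-15: P2@Q0 runs 2, rem=9, I/O yield, promote→Q0. Q0=[P3,P4,P2] Q1=[P1] Q2=[]
t=15-17: P3@Q0 runs 2, rem=4, I/O yield, promote→Q0. Q0=[P4,P2,P3] Q1=[P1] Q2=[]
t=17-18: P4@Q0 runs 1, rem=8, I/O yield, promote→Q0. Q0=[P2,P3,P4] Q1=[P1] Q2=[]
t=18-20: P2@Q0 runs 2, rem=7, I/O yield, promote→Q0. Q0=[P3,P4,P2] Q1=[P1] Q2=[]
t=20-22: P3@Q0 runs 2, rem=2, I/O yield, promote→Q0. Q0=[P4,P2,P3] Q1=[P1] Q2=[]
t=22-23: P4@Q0 runs 1, rem=7, I/O yield, promote→Q0. Q0=[P2,P3,P4] Q1=[P1] Q2=[]
t=23-25: P2@Q0 runs 2, rem=5, I/O yield, promote→Q0. Q0=[P3,P4,P2] Q1=[P1] Q2=[]
t=25-27: P3@Q0 runs 2, rem=0, completes. Q0=[P4,P2] Q1=[P1] Q2=[]
t=27-28: P4@Q0 runs 1, rem=6, I/O yield, promote→Q0. Q0=[P2,P4] Q1=[P1] Q2=[]
t=28-30: P2@Q0 runs 2, rem=3, I/O yield, promote→Q0. Q0=[P4,P2] Q1=[P1] Q2=[]
t=30-31: P4@Q0 runs 1, rem=5, I/O yield, promote→Q0. Q0=[P2,P4] Q1=[P1] Q2=[]
t=31-33: P2@Q0 runs 2, rem=1, I/O yield, promote→Q0. Q0=[P4,P2] Q1=[P1] Q2=[]
t=33-34: P4@Q0 runs 1, rem=4, I/O yield, promote→Q0. Q0=[P2,P4] Q1=[P1] Q2=[]
t=34-35: P2@Q0 runs 1, rem=0, completes. Q0=[P4] Q1=[P1] Q2=[]
t=35-36: P4@Q0 runs 1, rem=3, I/O yield, promote→Q0. Q0=[P4] Q1=[P1] Q2=[]
t=36-37: P4@Q0 runs 1, rem=2, I/O yield, promote→Q0. Q0=[P4] Q1=[P1] Q2=[]
t=37-38: P4@Q0 runs 1, rem=1, I/O yield, promote→Q0. Q0=[P4] Q1=[P1] Q2=[]
t=38-39: P4@Q0 runs 1, rem=0, completes. Q0=[] Q1=[P1] Q2=[]
t=39-42: P1@Q1 runs 3, rem=0, completes. Q0=[] Q1=[] Q2=[]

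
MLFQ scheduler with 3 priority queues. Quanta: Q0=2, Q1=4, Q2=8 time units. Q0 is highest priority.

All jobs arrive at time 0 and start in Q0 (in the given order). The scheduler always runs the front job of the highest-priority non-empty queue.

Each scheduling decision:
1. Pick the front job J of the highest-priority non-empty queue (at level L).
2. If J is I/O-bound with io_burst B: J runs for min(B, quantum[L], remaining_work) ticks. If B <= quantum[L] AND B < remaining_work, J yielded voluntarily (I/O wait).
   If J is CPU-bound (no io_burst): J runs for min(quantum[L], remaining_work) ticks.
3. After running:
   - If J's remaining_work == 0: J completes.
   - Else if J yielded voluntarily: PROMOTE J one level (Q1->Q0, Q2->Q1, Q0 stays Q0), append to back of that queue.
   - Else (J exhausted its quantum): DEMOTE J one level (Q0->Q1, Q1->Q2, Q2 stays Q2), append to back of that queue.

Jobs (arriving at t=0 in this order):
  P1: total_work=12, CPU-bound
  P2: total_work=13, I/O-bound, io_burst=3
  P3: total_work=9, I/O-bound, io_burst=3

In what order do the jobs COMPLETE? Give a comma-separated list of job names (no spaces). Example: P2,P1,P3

Answer: P3,P2,P1

Derivation:
t=0-2: P1@Q0 runs 2, rem=10, quantum used, demote→Q1. Q0=[P2,P3] Q1=[P1] Q2=[]
t=2-4: P2@Q0 runs 2, rem=11, quantum used, demote→Q1. Q0=[P3] Q1=[P1,P2] Q2=[]
t=4-6: P3@Q0 runs 2, rem=7, quantum used, demote→Q1. Q0=[] Q1=[P1,P2,P3] Q2=[]
t=6-10: P1@Q1 runs 4, rem=6, quantum used, demote→Q2. Q0=[] Q1=[P2,P3] Q2=[P1]
t=10-13: P2@Q1 runs 3, rem=8, I/O yield, promote→Q0. Q0=[P2] Q1=[P3] Q2=[P1]
t=13-15: P2@Q0 runs 2, rem=6, quantum used, demote→Q1. Q0=[] Q1=[P3,P2] Q2=[P1]
t=15-18: P3@Q1 runs 3, rem=4, I/O yield, promote→Q0. Q0=[P3] Q1=[P2] Q2=[P1]
t=18-20: P3@Q0 runs 2, rem=2, quantum used, demote→Q1. Q0=[] Q1=[P2,P3] Q2=[P1]
t=20-23: P2@Q1 runs 3, rem=3, I/O yield, promote→Q0. Q0=[P2] Q1=[P3] Q2=[P1]
t=23-25: P2@Q0 runs 2, rem=1, quantum used, demote→Q1. Q0=[] Q1=[P3,P2] Q2=[P1]
t=25-27: P3@Q1 runs 2, rem=0, completes. Q0=[] Q1=[P2] Q2=[P1]
t=27-28: P2@Q1 runs 1, rem=0, completes. Q0=[] Q1=[] Q2=[P1]
t=28-34: P1@Q2 runs 6, rem=0, completes. Q0=[] Q1=[] Q2=[]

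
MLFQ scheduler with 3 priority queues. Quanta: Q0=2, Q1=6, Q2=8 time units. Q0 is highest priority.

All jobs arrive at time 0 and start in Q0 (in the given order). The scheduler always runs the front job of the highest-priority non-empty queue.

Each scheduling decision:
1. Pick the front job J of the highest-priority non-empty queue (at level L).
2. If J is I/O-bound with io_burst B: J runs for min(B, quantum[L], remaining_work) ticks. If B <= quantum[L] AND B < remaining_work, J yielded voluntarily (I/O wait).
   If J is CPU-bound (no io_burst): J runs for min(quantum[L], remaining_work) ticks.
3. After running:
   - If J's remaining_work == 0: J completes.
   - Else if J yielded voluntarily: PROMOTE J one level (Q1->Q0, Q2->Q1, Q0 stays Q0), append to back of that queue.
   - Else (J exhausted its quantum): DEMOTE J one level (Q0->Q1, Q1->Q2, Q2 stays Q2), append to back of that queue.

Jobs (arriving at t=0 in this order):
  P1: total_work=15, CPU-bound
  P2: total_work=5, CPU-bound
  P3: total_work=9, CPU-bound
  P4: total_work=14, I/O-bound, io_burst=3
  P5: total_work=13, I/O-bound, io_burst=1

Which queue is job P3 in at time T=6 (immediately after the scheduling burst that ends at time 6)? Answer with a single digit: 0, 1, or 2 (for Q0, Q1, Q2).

Answer: 1

Derivation:
t=0-2: P1@Q0 runs 2, rem=13, quantum used, demote→Q1. Q0=[P2,P3,P4,P5] Q1=[P1] Q2=[]
t=2-4: P2@Q0 runs 2, rem=3, quantum used, demote→Q1. Q0=[P3,P4,P5] Q1=[P1,P2] Q2=[]
t=4-6: P3@Q0 runs 2, rem=7, quantum used, demote→Q1. Q0=[P4,P5] Q1=[P1,P2,P3] Q2=[]
t=6-8: P4@Q0 runs 2, rem=12, quantum used, demote→Q1. Q0=[P5] Q1=[P1,P2,P3,P4] Q2=[]
t=8-9: P5@Q0 runs 1, rem=12, I/O yield, promote→Q0. Q0=[P5] Q1=[P1,P2,P3,P4] Q2=[]
t=9-10: P5@Q0 runs 1, rem=11, I/O yield, promote→Q0. Q0=[P5] Q1=[P1,P2,P3,P4] Q2=[]
t=10-11: P5@Q0 runs 1, rem=10, I/O yield, promote→Q0. Q0=[P5] Q1=[P1,P2,P3,P4] Q2=[]
t=11-12: P5@Q0 runs 1, rem=9, I/O yield, promote→Q0. Q0=[P5] Q1=[P1,P2,P3,P4] Q2=[]
t=12-13: P5@Q0 runs 1, rem=8, I/O yield, promote→Q0. Q0=[P5] Q1=[P1,P2,P3,P4] Q2=[]
t=13-14: P5@Q0 runs 1, rem=7, I/O yield, promote→Q0. Q0=[P5] Q1=[P1,P2,P3,P4] Q2=[]
t=14-15: P5@Q0 runs 1, rem=6, I/O yield, promote→Q0. Q0=[P5] Q1=[P1,P2,P3,P4] Q2=[]
t=15-16: P5@Q0 runs 1, rem=5, I/O yield, promote→Q0. Q0=[P5] Q1=[P1,P2,P3,P4] Q2=[]
t=16-17: P5@Q0 runs 1, rem=4, I/O yield, promote→Q0. Q0=[P5] Q1=[P1,P2,P3,P4] Q2=[]
t=17-18: P5@Q0 runs 1, rem=3, I/O yield, promote→Q0. Q0=[P5] Q1=[P1,P2,P3,P4] Q2=[]
t=18-19: P5@Q0 runs 1, rem=2, I/O yield, promote→Q0. Q0=[P5] Q1=[P1,P2,P3,P4] Q2=[]
t=19-20: P5@Q0 runs 1, rem=1, I/O yield, promote→Q0. Q0=[P5] Q1=[P1,P2,P3,P4] Q2=[]
t=20-21: P5@Q0 runs 1, rem=0, completes. Q0=[] Q1=[P1,P2,P3,P4] Q2=[]
t=21-27: P1@Q1 runs 6, rem=7, quantum used, demote→Q2. Q0=[] Q1=[P2,P3,P4] Q2=[P1]
t=27-30: P2@Q1 runs 3, rem=0, completes. Q0=[] Q1=[P3,P4] Q2=[P1]
t=30-36: P3@Q1 runs 6, rem=1, quantum used, demote→Q2. Q0=[] Q1=[P4] Q2=[P1,P3]
t=36-39: P4@Q1 runs 3, rem=9, I/O yield, promote→Q0. Q0=[P4] Q1=[] Q2=[P1,P3]
t=39-41: P4@Q0 runs 2, rem=7, quantum used, demote→Q1. Q0=[] Q1=[P4] Q2=[P1,P3]
t=41-44: P4@Q1 runs 3, rem=4, I/O yield, promote→Q0. Q0=[P4] Q1=[] Q2=[P1,P3]
t=44-46: P4@Q0 runs 2, rem=2, quantum used, demote→Q1. Q0=[] Q1=[P4] Q2=[P1,P3]
t=46-48: P4@Q1 runs 2, rem=0, completes. Q0=[] Q1=[] Q2=[P1,P3]
t=48-55: P1@Q2 runs 7, rem=0, completes. Q0=[] Q1=[] Q2=[P3]
t=55-56: P3@Q2 runs 1, rem=0, completes. Q0=[] Q1=[] Q2=[]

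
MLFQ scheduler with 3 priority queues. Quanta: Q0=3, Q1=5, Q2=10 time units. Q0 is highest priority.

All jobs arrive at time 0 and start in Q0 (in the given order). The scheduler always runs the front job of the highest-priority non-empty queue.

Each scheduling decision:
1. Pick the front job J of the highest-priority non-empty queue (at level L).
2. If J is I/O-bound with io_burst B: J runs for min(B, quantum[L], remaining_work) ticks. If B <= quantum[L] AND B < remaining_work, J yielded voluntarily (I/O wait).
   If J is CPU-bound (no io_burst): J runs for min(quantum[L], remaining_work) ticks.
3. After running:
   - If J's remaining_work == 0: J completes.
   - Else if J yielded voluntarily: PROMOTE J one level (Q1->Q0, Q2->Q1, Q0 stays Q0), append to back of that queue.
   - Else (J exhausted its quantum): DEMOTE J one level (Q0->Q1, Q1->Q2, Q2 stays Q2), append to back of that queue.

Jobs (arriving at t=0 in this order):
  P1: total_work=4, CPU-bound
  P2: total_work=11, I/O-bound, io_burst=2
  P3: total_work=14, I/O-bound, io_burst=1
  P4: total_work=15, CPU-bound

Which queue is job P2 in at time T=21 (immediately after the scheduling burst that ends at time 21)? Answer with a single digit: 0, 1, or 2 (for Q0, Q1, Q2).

t=0-3: P1@Q0 runs 3, rem=1, quantum used, demote→Q1. Q0=[P2,P3,P4] Q1=[P1] Q2=[]
t=3-5: P2@Q0 runs 2, rem=9, I/O yield, promote→Q0. Q0=[P3,P4,P2] Q1=[P1] Q2=[]
t=5-6: P3@Q0 runs 1, rem=13, I/O yield, promote→Q0. Q0=[P4,P2,P3] Q1=[P1] Q2=[]
t=6-9: P4@Q0 runs 3, rem=12, quantum used, demote→Q1. Q0=[P2,P3] Q1=[P1,P4] Q2=[]
t=9-11: P2@Q0 runs 2, rem=7, I/O yield, promote→Q0. Q0=[P3,P2] Q1=[P1,P4] Q2=[]
t=11-12: P3@Q0 runs 1, rem=12, I/O yield, promote→Q0. Q0=[P2,P3] Q1=[P1,P4] Q2=[]
t=12-14: P2@Q0 runs 2, rem=5, I/O yield, promote→Q0. Q0=[P3,P2] Q1=[P1,P4] Q2=[]
t=14-15: P3@Q0 runs 1, rem=11, I/O yield, promote→Q0. Q0=[P2,P3] Q1=[P1,P4] Q2=[]
t=15-17: P2@Q0 runs 2, rem=3, I/O yield, promote→Q0. Q0=[P3,P2] Q1=[P1,P4] Q2=[]
t=17-18: P3@Q0 runs 1, rem=10, I/O yield, promote→Q0. Q0=[P2,P3] Q1=[P1,P4] Q2=[]
t=18-20: P2@Q0 runs 2, rem=1, I/O yield, promote→Q0. Q0=[P3,P2] Q1=[P1,P4] Q2=[]
t=20-21: P3@Q0 runs 1, rem=9, I/O yield, promote→Q0. Q0=[P2,P3] Q1=[P1,P4] Q2=[]
t=21-22: P2@Q0 runs 1, rem=0, completes. Q0=[P3] Q1=[P1,P4] Q2=[]
t=22-23: P3@Q0 runs 1, rem=8, I/O yield, promote→Q0. Q0=[P3] Q1=[P1,P4] Q2=[]
t=23-24: P3@Q0 runs 1, rem=7, I/O yield, promote→Q0. Q0=[P3] Q1=[P1,P4] Q2=[]
t=24-25: P3@Q0 runs 1, rem=6, I/O yield, promote→Q0. Q0=[P3] Q1=[P1,P4] Q2=[]
t=25-26: P3@Q0 runs 1, rem=5, I/O yield, promote→Q0. Q0=[P3] Q1=[P1,P4] Q2=[]
t=26-27: P3@Q0 runs 1, rem=4, I/O yield, promote→Q0. Q0=[P3] Q1=[P1,P4] Q2=[]
t=27-28: P3@Q0 runs 1, rem=3, I/O yield, promote→Q0. Q0=[P3] Q1=[P1,P4] Q2=[]
t=28-29: P3@Q0 runs 1, rem=2, I/O yield, promote→Q0. Q0=[P3] Q1=[P1,P4] Q2=[]
t=29-30: P3@Q0 runs 1, rem=1, I/O yield, promote→Q0. Q0=[P3] Q1=[P1,P4] Q2=[]
t=30-31: P3@Q0 runs 1, rem=0, completes. Q0=[] Q1=[P1,P4] Q2=[]
t=31-32: P1@Q1 runs 1, rem=0, completes. Q0=[] Q1=[P4] Q2=[]
t=32-37: P4@Q1 runs 5, rem=7, quantum used, demote→Q2. Q0=[] Q1=[] Q2=[P4]
t=37-44: P4@Q2 runs 7, rem=0, completes. Q0=[] Q1=[] Q2=[]

Answer: 0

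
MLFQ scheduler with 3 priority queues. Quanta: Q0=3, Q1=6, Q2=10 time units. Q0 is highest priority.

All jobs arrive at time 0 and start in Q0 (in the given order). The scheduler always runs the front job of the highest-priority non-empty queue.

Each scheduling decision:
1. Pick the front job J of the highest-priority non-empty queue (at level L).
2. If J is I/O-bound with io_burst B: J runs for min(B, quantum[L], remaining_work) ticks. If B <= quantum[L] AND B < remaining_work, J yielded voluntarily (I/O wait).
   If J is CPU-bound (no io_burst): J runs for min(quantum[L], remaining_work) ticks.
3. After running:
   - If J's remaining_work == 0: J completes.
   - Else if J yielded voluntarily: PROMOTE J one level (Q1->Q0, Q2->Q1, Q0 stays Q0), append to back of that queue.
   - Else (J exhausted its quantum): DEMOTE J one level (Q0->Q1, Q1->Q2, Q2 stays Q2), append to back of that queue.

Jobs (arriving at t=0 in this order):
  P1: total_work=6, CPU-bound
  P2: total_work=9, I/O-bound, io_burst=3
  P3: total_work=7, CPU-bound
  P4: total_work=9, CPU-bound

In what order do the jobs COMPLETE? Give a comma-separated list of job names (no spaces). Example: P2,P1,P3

Answer: P2,P1,P3,P4

Derivation:
t=0-3: P1@Q0 runs 3, rem=3, quantum used, demote→Q1. Q0=[P2,P3,P4] Q1=[P1] Q2=[]
t=3-6: P2@Q0 runs 3, rem=6, I/O yield, promote→Q0. Q0=[P3,P4,P2] Q1=[P1] Q2=[]
t=6-9: P3@Q0 runs 3, rem=4, quantum used, demote→Q1. Q0=[P4,P2] Q1=[P1,P3] Q2=[]
t=9-12: P4@Q0 runs 3, rem=6, quantum used, demote→Q1. Q0=[P2] Q1=[P1,P3,P4] Q2=[]
t=12-15: P2@Q0 runs 3, rem=3, I/O yield, promote→Q0. Q0=[P2] Q1=[P1,P3,P4] Q2=[]
t=15-18: P2@Q0 runs 3, rem=0, completes. Q0=[] Q1=[P1,P3,P4] Q2=[]
t=18-21: P1@Q1 runs 3, rem=0, completes. Q0=[] Q1=[P3,P4] Q2=[]
t=21-25: P3@Q1 runs 4, rem=0, completes. Q0=[] Q1=[P4] Q2=[]
t=25-31: P4@Q1 runs 6, rem=0, completes. Q0=[] Q1=[] Q2=[]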